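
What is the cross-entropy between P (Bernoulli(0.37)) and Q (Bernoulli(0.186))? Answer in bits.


H(P,Q) = -p*log2(q) - (1-p)*log2(1-q). -0.37*log2(0.186) = 0.897851; -0.63*log2(0.814) = 0.187047. H(P,Q) = 0.897851 + 0.187047 = 1.0849

1.0849 bits


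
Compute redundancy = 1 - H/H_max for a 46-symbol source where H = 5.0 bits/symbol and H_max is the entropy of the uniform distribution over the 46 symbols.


H_max = log2(K) = log2(46) = 5.5236 bits/symbol. Redundancy = 1 - H/H_max = 1 - 5.0/5.5236 = 1 - 0.9052 = 0.0948

0.0948


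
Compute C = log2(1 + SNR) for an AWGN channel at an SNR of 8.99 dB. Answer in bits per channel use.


SNR_linear = 10^(8.99/10) = 7.925; C = log2(1 + SNR_linear) = log2(1 + 7.925) = 3.1579

3.1579 bits/channel use


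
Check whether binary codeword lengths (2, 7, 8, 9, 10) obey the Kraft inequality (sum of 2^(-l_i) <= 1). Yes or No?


Kraft sum = sum(2^(-l_i)) = 0.2646, need <= 1. Result: satisfied (a binary prefix-free code with these lengths exists)

Yes


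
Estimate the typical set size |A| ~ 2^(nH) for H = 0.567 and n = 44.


log2|A_typical| = nH = 44 * 0.567 = 24.948, so |A_typical| ~ 2^24.948 = 3.237e+07

3.237e+07


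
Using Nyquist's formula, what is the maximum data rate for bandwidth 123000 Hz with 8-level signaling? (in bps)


Rate = 2 * B * log2(M) = 2 * 123000 * 3.0 = 738000.0

738000.0 bps


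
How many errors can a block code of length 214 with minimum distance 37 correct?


Correction capability = floor((d-1)/2) = floor((37-1)/2) = 18

18 errors


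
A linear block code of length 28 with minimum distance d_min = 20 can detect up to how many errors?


Detection capability = d_min - 1 = 20 - 1 = 19

19 errors


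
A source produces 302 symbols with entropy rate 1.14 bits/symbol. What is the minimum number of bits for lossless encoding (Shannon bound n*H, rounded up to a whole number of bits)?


Minimum bits >= n * H = 302 * 1.14 = 344.28, rounded up to a whole number of bits = 345

345 bits


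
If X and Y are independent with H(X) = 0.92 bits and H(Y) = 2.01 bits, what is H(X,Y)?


For independent variables, H(X,Y) = H(X) + H(Y) = 0.92 + 2.01 = 2.93

2.93 bits


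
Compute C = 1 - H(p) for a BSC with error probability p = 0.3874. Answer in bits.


H(p) = -p*log2(p) - (1-p)*log2(1-p) = -0.3874*log2(0.3874) - 0.6126*log2(0.6126) = 0.530004 + 0.433098 = 0.9631. C = 1 - H(p) = 1 - 0.9631 = 0.0369

0.0369 bits


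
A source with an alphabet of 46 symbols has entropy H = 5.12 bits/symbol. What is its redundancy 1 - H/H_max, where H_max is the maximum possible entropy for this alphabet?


H_max = log2(K) = log2(46) = 5.5236 bits/symbol. Redundancy = 1 - H/H_max = 1 - 5.12/5.5236 = 1 - 0.9269 = 0.0731

0.0731


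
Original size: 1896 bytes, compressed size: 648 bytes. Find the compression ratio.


Ratio = original / compressed = 1896 / 648 = 2.9259

2.9259


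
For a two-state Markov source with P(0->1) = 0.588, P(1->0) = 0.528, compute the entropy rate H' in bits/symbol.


Stationary distribution: pi_0 = p10/(p01+p10) = 0.4731, pi_1 = 0.5269. Entropy rate H' = pi_0*H(p01) + pi_1*H(p10) = 0.4731*0.9775 + 0.5269*0.9977 = 0.9882

0.9882 bits/symbol


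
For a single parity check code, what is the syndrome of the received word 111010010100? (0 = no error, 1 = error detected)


Syndrome = XOR of all bits = 1 XOR 1 XOR 1 XOR 0 XOR 1 XOR 0 XOR 0 XOR 1 XOR 0 XOR 1 XOR 0 XOR 0 = 0

0


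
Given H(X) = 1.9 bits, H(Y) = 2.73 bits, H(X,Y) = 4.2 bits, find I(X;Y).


I(X;Y) = H(X) + H(Y) - H(X,Y) = 1.9 + 2.73 - 4.2 = 0.43

0.43 bits


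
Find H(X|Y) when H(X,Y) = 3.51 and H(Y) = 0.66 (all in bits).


H(X|Y) = H(X,Y) - H(Y) = 3.51 - 0.66 = 2.85

2.85 bits


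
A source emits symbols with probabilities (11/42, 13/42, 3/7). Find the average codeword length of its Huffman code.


Huffman construction (repeatedly merge the two least-probable nodes; each merge adds 1 bit to every symbol beneath it): 11/42 + 13/42 = 4/7; 3/7 + 4/7 = 1. Resulting codeword lengths (in the order the probabilities were given): (2, 2, 1). L_avg = sum(p_i * l_i) = 11/42*2 + 13/42*2 + 3/7*1 = 11/7 = 1.5714

1.5714 bits


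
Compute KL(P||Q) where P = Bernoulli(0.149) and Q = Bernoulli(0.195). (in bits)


KL = p*log2(p/q) + (1-p)*log2((1-p)/(1-q)) = 0.149*log2(0.149/0.195) + 0.851*log2(0.851/0.805) = 0.0104

0.0104 bits


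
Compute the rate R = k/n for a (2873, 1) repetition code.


Rate = k/n = 1/2873

1/2873


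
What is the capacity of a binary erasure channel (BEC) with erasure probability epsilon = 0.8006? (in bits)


C = 1 - epsilon = 1 - 0.8006 = 0.1994

0.1994 bits


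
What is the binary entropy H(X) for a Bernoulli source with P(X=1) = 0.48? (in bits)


H = -p*log2(p) - (1-p)*log2(1-p). -0.48*log2(0.48) = 0.508269; -0.52*log2(0.52) = 0.490577. H = 0.508269 + 0.490577 = 0.9988

0.9988 bits


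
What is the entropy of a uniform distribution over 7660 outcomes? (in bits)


H = log2(n) = log2(7660) = 12.9031

12.9031 bits


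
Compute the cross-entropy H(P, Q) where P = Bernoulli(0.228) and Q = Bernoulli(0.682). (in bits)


H(P,Q) = -p*log2(q) - (1-p)*log2(1-q). -0.228*log2(0.682) = 0.125892; -0.772*log2(0.318) = 1.276040. H(P,Q) = 0.125892 + 1.276040 = 1.4019

1.4019 bits


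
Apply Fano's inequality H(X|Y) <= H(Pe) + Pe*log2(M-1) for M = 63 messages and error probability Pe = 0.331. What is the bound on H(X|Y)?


H(Pe) = -Pe*log2(Pe) - (1-Pe)*log2(1-Pe) = -0.331*log2(0.331) - 0.669*log2(0.669) = 0.527977 + 0.387968 = 0.9159. Pe*log2(M-1) = 0.331*log2(62) = 1.970839. Bound = H(Pe) + Pe*log2(M-1) = 0.527977 + 0.387968 + 1.970839 = 2.8868

2.8868 bits


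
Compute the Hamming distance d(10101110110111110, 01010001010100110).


Count differing positions: ^ ^ ^ ^ ^ ^ ^ ^ ^ . . . ^ ^ . . . = 11 differences

11


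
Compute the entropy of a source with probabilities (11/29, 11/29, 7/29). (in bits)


H = -sum(p_i * log2(p_i)). Terms: -(11/29)*log2(11/29) = 0.530484; -(11/29)*log2(11/29) = 0.530484; -(7/29)*log2(7/29) = 0.494979. H = 0.530484 + 0.530484 + 0.494979 = 1.5559

1.5559 bits


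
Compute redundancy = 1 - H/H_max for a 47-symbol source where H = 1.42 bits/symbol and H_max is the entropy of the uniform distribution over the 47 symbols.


H_max = log2(K) = log2(47) = 5.5546 bits/symbol. Redundancy = 1 - H/H_max = 1 - 1.42/5.5546 = 1 - 0.2556 = 0.7444

0.7444


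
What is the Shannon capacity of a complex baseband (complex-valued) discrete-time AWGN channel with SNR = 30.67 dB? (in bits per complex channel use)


SNR_linear = 10^(30.67/10) = 1166.8096; C = log2(1 + SNR_linear) = log2(1 + 1166.8096) = 10.1896

10.1896 bits/channel use


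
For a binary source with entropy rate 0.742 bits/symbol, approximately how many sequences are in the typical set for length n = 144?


log2|A_typical| = nH = 144 * 0.742 = 106.848, so |A_typical| ~ 2^106.848 = 1.460e+32

1.460e+32


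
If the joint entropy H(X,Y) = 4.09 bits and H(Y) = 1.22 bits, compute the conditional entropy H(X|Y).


H(X|Y) = H(X,Y) - H(Y) = 4.09 - 1.22 = 2.87

2.87 bits


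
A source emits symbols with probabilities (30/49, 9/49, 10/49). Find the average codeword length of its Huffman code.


Huffman construction (repeatedly merge the two least-probable nodes; each merge adds 1 bit to every symbol beneath it): 9/49 + 10/49 = 19/49; 19/49 + 30/49 = 1. Resulting codeword lengths (in the order the probabilities were given): (1, 2, 2). L_avg = sum(p_i * l_i) = 30/49*1 + 9/49*2 + 10/49*2 = 68/49 = 1.3878

1.3878 bits


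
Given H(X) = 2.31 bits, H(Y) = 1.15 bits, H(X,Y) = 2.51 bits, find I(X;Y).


I(X;Y) = H(X) + H(Y) - H(X,Y) = 2.31 + 1.15 - 2.51 = 0.95

0.95 bits


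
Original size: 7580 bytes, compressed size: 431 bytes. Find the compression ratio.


Ratio = original / compressed = 7580 / 431 = 17.587

17.587


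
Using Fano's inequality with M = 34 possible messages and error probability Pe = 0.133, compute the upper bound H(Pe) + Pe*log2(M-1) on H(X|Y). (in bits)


H(Pe) = -Pe*log2(Pe) - (1-Pe)*log2(1-Pe) = -0.133*log2(0.133) - 0.867*log2(0.867) = 0.387097 + 0.178512 = 0.5656. Pe*log2(M-1) = 0.133*log2(33) = 0.670904. Bound = H(Pe) + Pe*log2(M-1) = 0.387097 + 0.178512 + 0.670904 = 1.2365

1.2365 bits


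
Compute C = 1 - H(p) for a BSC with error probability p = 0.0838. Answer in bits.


H(p) = -p*log2(p) - (1-p)*log2(1-p) = -0.0838*log2(0.0838) - 0.9162*log2(0.9162) = 0.299745 + 0.115684 = 0.4154. C = 1 - H(p) = 1 - 0.4154 = 0.5846

0.5846 bits


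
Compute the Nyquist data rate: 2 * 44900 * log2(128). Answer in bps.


Rate = 2 * B * log2(M) = 2 * 44900 * 7.0 = 628600.0

628600.0 bps


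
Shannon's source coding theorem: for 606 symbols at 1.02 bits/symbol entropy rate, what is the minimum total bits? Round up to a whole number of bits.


Minimum bits >= n * H = 606 * 1.02 = 618.12, rounded up to a whole number of bits = 619

619 bits


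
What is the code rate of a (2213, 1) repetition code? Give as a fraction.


Rate = k/n = 1/2213

1/2213


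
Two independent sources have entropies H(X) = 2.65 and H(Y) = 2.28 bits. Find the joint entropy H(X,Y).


For independent variables, H(X,Y) = H(X) + H(Y) = 2.65 + 2.28 = 4.93

4.93 bits


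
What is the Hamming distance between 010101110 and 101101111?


Count differing positions: ^ ^ ^ . . . . . ^ = 4 differences

4


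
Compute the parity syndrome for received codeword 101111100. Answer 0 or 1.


Syndrome = XOR of all bits = 1 XOR 0 XOR 1 XOR 1 XOR 1 XOR 1 XOR 1 XOR 0 XOR 0 = 0

0


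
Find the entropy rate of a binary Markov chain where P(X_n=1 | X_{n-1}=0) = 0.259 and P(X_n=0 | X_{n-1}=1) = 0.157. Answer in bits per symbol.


Stationary distribution: pi_0 = p10/(p01+p10) = 0.3774, pi_1 = 0.6226. Entropy rate H' = pi_0*H(p01) + pi_1*H(p10) = 0.3774*0.8252 + 0.6226*0.6271 = 0.7019

0.7019 bits/symbol


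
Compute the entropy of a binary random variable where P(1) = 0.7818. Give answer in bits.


H = -p*log2(p) - (1-p)*log2(1-p). -0.7818*log2(0.7818) = 0.277639; -0.2182*log2(0.2182) = 0.479228. H = 0.277639 + 0.479228 = 0.7569

0.7569 bits


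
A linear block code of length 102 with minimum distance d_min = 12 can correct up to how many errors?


Correction capability = floor((d-1)/2) = floor((12-1)/2) = 5

5 errors


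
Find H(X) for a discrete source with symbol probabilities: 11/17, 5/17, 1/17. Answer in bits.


H = -sum(p_i * log2(p_i)). Terms: -(11/17)*log2(11/17) = 0.406373; -(5/17)*log2(5/17) = 0.519275; -(1/17)*log2(1/17) = 0.240439. H = 0.406373 + 0.519275 + 0.240439 = 1.1661

1.1661 bits


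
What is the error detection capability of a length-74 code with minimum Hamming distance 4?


Detection capability = d_min - 1 = 4 - 1 = 3

3 errors


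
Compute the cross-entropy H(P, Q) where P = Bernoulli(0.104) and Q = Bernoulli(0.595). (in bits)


H(P,Q) = -p*log2(q) - (1-p)*log2(1-q). -0.104*log2(0.595) = 0.077900; -0.896*log2(0.405) = 1.168390. H(P,Q) = 0.077900 + 1.168390 = 1.2463

1.2463 bits


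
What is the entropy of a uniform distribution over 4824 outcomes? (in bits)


H = log2(n) = log2(4824) = 12.236

12.236 bits


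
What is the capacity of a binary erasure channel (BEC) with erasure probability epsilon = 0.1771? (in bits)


C = 1 - epsilon = 1 - 0.1771 = 0.8229

0.8229 bits


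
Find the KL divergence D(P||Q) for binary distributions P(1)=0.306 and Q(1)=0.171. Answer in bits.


KL = p*log2(p/q) + (1-p)*log2((1-p)/(1-q)) = 0.306*log2(0.306/0.171) + 0.694*log2(0.694/0.829) = 0.0789

0.0789 bits


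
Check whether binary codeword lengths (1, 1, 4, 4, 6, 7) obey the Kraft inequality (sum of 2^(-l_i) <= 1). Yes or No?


Kraft sum = sum(2^(-l_i)) = 1.1484, need <= 1. Result: violated (a binary prefix-free code with these lengths cannot exist)

No


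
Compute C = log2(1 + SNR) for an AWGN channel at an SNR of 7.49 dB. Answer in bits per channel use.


SNR_linear = 10^(7.49/10) = 5.6105; C = log2(1 + SNR_linear) = log2(1 + 5.6105) = 2.7248

2.7248 bits/channel use


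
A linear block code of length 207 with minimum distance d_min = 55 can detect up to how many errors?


Detection capability = d_min - 1 = 55 - 1 = 54

54 errors


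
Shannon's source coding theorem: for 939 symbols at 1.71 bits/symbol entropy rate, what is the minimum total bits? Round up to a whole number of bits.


Minimum bits >= n * H = 939 * 1.71 = 1605.69, rounded up to a whole number of bits = 1606

1606 bits


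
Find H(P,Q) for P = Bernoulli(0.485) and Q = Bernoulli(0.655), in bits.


H(P,Q) = -p*log2(q) - (1-p)*log2(1-q). -0.485*log2(0.655) = 0.296060; -0.515*log2(0.345) = 0.790696. H(P,Q) = 0.296060 + 0.790696 = 1.0868

1.0868 bits


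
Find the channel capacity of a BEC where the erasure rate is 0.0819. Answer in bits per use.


C = 1 - epsilon = 1 - 0.0819 = 0.9181

0.9181 bits


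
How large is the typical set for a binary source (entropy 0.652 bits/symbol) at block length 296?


log2|A_typical| = nH = 296 * 0.652 = 192.992, so |A_typical| ~ 2^192.992 = 1.248e+58

1.248e+58


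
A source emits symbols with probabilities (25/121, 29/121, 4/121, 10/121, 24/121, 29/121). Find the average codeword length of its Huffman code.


Huffman construction (repeatedly merge the two least-probable nodes; each merge adds 1 bit to every symbol beneath it): 4/121 + 10/121 = 14/121; 14/121 + 24/121 = 38/121; 25/121 + 29/121 = 54/121; 29/121 + 38/121 = 67/121; 54/121 + 67/121 = 1. Resulting codeword lengths (in the order the probabilities were given): (2, 2, 4, 4, 3, 2). L_avg = sum(p_i * l_i) = 25/121*2 + 29/121*2 + 4/121*4 + 10/121*4 + 24/121*3 + 29/121*2 = 294/121 = 2.4298

2.4298 bits


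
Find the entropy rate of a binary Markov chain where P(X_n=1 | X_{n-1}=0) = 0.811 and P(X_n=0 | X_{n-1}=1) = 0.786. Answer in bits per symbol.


Stationary distribution: pi_0 = p10/(p01+p10) = 0.4922, pi_1 = 0.5078. Entropy rate H' = pi_0*H(p01) + pi_1*H(p10) = 0.4922*0.6994 + 0.5078*0.7491 = 0.7246

0.7246 bits/symbol


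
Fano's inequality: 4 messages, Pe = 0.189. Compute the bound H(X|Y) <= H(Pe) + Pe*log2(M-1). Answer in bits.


H(Pe) = -Pe*log2(Pe) - (1-Pe)*log2(1-Pe) = -0.189*log2(0.189) - 0.811*log2(0.811) = 0.454269 + 0.245105 = 0.6994. Pe*log2(M-1) = 0.189*log2(3) = 0.299558. Bound = H(Pe) + Pe*log2(M-1) = 0.454269 + 0.245105 + 0.299558 = 0.9989

0.9989 bits


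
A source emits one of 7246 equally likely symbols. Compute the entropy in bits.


H = log2(n) = log2(7246) = 12.823

12.823 bits


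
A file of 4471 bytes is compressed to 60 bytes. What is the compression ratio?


Ratio = original / compressed = 4471 / 60 = 74.5167

74.5167


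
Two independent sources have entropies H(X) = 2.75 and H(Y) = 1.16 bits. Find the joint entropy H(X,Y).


For independent variables, H(X,Y) = H(X) + H(Y) = 2.75 + 1.16 = 3.91

3.91 bits


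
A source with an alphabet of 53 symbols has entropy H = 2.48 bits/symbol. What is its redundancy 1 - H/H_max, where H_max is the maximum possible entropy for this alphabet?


H_max = log2(K) = log2(53) = 5.7279 bits/symbol. Redundancy = 1 - H/H_max = 1 - 2.48/5.7279 = 1 - 0.433 = 0.567

0.567


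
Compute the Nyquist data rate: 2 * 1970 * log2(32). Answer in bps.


Rate = 2 * B * log2(M) = 2 * 1970 * 5.0 = 19700.0

19700.0 bps


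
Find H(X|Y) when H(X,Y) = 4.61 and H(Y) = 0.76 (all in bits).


H(X|Y) = H(X,Y) - H(Y) = 4.61 - 0.76 = 3.85

3.85 bits


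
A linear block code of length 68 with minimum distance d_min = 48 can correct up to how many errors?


Correction capability = floor((d-1)/2) = floor((48-1)/2) = 23

23 errors


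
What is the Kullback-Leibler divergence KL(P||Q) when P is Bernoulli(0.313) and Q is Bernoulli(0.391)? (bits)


KL = p*log2(p/q) + (1-p)*log2((1-p)/(1-q)) = 0.313*log2(0.313/0.391) + 0.687*log2(0.687/0.609) = 0.019

0.019 bits


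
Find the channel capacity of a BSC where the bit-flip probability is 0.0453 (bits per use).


H(p) = -p*log2(p) - (1-p)*log2(1-p) = -0.0453*log2(0.0453) - 0.9547*log2(0.9547) = 0.202235 + 0.063851 = 0.2661. C = 1 - H(p) = 1 - 0.2661 = 0.7339

0.7339 bits


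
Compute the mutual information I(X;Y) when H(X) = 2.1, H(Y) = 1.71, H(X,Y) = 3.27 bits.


I(X;Y) = H(X) + H(Y) - H(X,Y) = 2.1 + 1.71 - 3.27 = 0.54

0.54 bits


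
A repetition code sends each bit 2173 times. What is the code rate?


Rate = k/n = 1/2173

1/2173


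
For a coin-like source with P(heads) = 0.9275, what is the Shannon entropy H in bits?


H = -p*log2(p) - (1-p)*log2(1-p). -0.9275*log2(0.9275) = 0.100709; -0.0725*log2(0.0725) = 0.274476. H = 0.100709 + 0.274476 = 0.3752

0.3752 bits


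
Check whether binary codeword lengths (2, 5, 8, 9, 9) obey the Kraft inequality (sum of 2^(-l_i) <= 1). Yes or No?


Kraft sum = sum(2^(-l_i)) = 0.2891, need <= 1. Result: satisfied (a binary prefix-free code with these lengths exists)

Yes


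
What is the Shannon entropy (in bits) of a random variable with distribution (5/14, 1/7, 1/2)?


H = -sum(p_i * log2(p_i)). Terms: -(5/14)*log2(5/14) = 0.530510; -(1/7)*log2(1/7) = 0.401051; -(1/2)*log2(1/2) = 0.500000. H = 0.530510 + 0.401051 + 0.500000 = 1.4316

1.4316 bits


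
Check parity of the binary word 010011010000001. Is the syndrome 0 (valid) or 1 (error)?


Syndrome = XOR of all bits = 0 XOR 1 XOR 0 XOR 0 XOR 1 XOR 1 XOR 0 XOR 1 XOR 0 XOR 0 XOR 0 XOR 0 XOR 0 XOR 0 XOR 1 = 1

1


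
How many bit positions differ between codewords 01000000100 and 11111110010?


Count differing positions: ^ . ^ ^ ^ ^ ^ . ^ ^ . = 8 differences

8


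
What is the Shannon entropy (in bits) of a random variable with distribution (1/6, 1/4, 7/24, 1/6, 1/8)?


H = -sum(p_i * log2(p_i)). Terms: -(1/6)*log2(1/6) = 0.430827; -(1/4)*log2(1/4) = 0.500000; -(7/24)*log2(7/24) = 0.518469; -(1/6)*log2(1/6) = 0.430827; -(1/8)*log2(1/8) = 0.375000. H = 0.430827 + 0.500000 + 0.518469 + 0.430827 + 0.375000 = 2.2551

2.2551 bits


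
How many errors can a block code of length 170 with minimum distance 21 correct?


Correction capability = floor((d-1)/2) = floor((21-1)/2) = 10

10 errors


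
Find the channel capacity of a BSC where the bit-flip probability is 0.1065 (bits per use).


H(p) = -p*log2(p) - (1-p)*log2(1-p) = -0.1065*log2(0.1065) - 0.8935*log2(0.8935) = 0.344109 + 0.145158 = 0.4893. C = 1 - H(p) = 1 - 0.4893 = 0.5107

0.5107 bits


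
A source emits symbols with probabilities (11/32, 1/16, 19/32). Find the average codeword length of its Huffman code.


Huffman construction (repeatedly merge the two least-probable nodes; each merge adds 1 bit to every symbol beneath it): 1/16 + 11/32 = 13/32; 13/32 + 19/32 = 1. Resulting codeword lengths (in the order the probabilities were given): (2, 2, 1). L_avg = sum(p_i * l_i) = 11/32*2 + 1/16*2 + 19/32*1 = 45/32 = 1.4062

1.4062 bits


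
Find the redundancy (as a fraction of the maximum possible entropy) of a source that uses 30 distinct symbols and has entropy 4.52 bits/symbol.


H_max = log2(K) = log2(30) = 4.9069 bits/symbol. Redundancy = 1 - H/H_max = 1 - 4.52/4.9069 = 1 - 0.9212 = 0.0788

0.0788


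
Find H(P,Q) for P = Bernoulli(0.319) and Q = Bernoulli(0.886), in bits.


H(P,Q) = -p*log2(q) - (1-p)*log2(1-q). -0.319*log2(0.886) = 0.055704; -0.681*log2(0.114) = 2.133501. H(P,Q) = 0.055704 + 2.133501 = 2.1892

2.1892 bits


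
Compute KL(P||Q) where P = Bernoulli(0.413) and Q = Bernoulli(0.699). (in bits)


KL = p*log2(p/q) + (1-p)*log2((1-p)/(1-q)) = 0.413*log2(0.413/0.699) + 0.587*log2(0.587/0.301) = 0.2521

0.2521 bits


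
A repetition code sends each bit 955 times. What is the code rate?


Rate = k/n = 1/955

1/955


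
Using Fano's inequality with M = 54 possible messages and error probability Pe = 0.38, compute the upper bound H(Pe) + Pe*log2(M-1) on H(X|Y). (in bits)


H(Pe) = -Pe*log2(Pe) - (1-Pe)*log2(1-Pe) = -0.38*log2(0.38) - 0.62*log2(0.62) = 0.530453 + 0.427589 = 0.958. Pe*log2(M-1) = 0.38*log2(53) = 2.176610. Bound = H(Pe) + Pe*log2(M-1) = 0.530453 + 0.427589 + 2.176610 = 3.1347

3.1347 bits


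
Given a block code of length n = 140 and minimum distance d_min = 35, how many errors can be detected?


Detection capability = d_min - 1 = 35 - 1 = 34

34 errors


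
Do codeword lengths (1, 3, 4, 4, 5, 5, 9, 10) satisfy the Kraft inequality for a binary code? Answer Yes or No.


Kraft sum = sum(2^(-l_i)) = 0.8154, need <= 1. Result: satisfied (a binary prefix-free code with these lengths exists)

Yes


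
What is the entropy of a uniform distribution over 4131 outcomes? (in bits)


H = log2(n) = log2(4131) = 12.0123

12.0123 bits


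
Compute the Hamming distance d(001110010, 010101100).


Count differing positions: . ^ ^ . ^ ^ ^ ^ . = 6 differences

6


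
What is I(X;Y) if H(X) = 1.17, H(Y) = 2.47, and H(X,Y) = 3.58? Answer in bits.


I(X;Y) = H(X) + H(Y) - H(X,Y) = 1.17 + 2.47 - 3.58 = 0.06

0.06 bits


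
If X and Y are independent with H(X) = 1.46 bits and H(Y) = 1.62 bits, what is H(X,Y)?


For independent variables, H(X,Y) = H(X) + H(Y) = 1.46 + 1.62 = 3.08

3.08 bits


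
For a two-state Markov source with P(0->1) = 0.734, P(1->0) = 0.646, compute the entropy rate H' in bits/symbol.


Stationary distribution: pi_0 = p10/(p01+p10) = 0.4681, pi_1 = 0.5319. Entropy rate H' = pi_0*H(p01) + pi_1*H(p10) = 0.4681*0.8357 + 0.5319*0.9376 = 0.8899

0.8899 bits/symbol


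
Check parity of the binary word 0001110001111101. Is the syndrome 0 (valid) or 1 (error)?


Syndrome = XOR of all bits = 0 XOR 0 XOR 0 XOR 1 XOR 1 XOR 1 XOR 0 XOR 0 XOR 0 XOR 1 XOR 1 XOR 1 XOR 1 XOR 1 XOR 0 XOR 1 = 1

1


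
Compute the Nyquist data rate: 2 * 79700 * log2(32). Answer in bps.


Rate = 2 * B * log2(M) = 2 * 79700 * 5.0 = 797000.0

797000.0 bps


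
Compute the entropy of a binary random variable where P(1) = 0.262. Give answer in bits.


H = -p*log2(p) - (1-p)*log2(1-p). -0.262*log2(0.262) = 0.506279; -0.738*log2(0.738) = 0.323471. H = 0.506279 + 0.323471 = 0.8297

0.8297 bits


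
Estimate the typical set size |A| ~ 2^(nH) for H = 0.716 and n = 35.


log2|A_typical| = nH = 35 * 0.716 = 25.06, so |A_typical| ~ 2^25.06 = 3.498e+07

3.498e+07


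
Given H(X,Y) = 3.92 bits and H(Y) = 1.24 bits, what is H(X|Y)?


H(X|Y) = H(X,Y) - H(Y) = 3.92 - 1.24 = 2.68

2.68 bits


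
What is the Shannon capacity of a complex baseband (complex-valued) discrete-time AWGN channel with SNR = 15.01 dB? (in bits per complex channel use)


SNR_linear = 10^(15.01/10) = 31.6957; C = log2(1 + SNR_linear) = log2(1 + 31.6957) = 5.031

5.031 bits/channel use


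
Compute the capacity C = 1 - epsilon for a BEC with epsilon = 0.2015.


C = 1 - epsilon = 1 - 0.2015 = 0.7985

0.7985 bits


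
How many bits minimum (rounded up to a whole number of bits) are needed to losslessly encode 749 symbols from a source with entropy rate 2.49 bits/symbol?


Minimum bits >= n * H = 749 * 2.49 = 1865.01, rounded up to a whole number of bits = 1866

1866 bits


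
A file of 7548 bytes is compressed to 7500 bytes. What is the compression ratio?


Ratio = original / compressed = 7548 / 7500 = 1.0064

1.0064


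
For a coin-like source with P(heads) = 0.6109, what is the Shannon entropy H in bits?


H = -p*log2(p) - (1-p)*log2(1-p). -0.6109*log2(0.6109) = 0.434345; -0.3891*log2(0.3891) = 0.529871. H = 0.434345 + 0.529871 = 0.9642

0.9642 bits


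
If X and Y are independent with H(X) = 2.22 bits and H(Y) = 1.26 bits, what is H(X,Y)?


For independent variables, H(X,Y) = H(X) + H(Y) = 2.22 + 1.26 = 3.48

3.48 bits


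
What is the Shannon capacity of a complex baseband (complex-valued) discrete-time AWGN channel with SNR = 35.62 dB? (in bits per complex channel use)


SNR_linear = 10^(35.62/10) = 3647.5395; C = log2(1 + SNR_linear) = log2(1 + 3647.5395) = 11.8331

11.8331 bits/channel use


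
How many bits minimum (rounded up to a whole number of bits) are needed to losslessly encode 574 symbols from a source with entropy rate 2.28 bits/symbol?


Minimum bits >= n * H = 574 * 2.28 = 1308.72, rounded up to a whole number of bits = 1309

1309 bits


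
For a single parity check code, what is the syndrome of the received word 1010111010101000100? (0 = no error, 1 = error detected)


Syndrome = XOR of all bits = 1 XOR 0 XOR 1 XOR 0 XOR 1 XOR 1 XOR 1 XOR 0 XOR 1 XOR 0 XOR 1 XOR 0 XOR 1 XOR 0 XOR 0 XOR 0 XOR 1 XOR 0 XOR 0 = 1

1


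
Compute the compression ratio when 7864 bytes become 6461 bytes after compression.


Ratio = original / compressed = 7864 / 6461 = 1.2171

1.2171


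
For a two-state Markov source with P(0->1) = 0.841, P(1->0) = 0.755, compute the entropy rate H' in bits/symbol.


Stationary distribution: pi_0 = p10/(p01+p10) = 0.4731, pi_1 = 0.5269. Entropy rate H' = pi_0*H(p01) + pi_1*H(p10) = 0.4731*0.6319 + 0.5269*0.8033 = 0.7222

0.7222 bits/symbol


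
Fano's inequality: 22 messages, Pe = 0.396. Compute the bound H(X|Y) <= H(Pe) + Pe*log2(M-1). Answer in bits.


H(Pe) = -Pe*log2(Pe) - (1-Pe)*log2(1-Pe) = -0.396*log2(0.396) - 0.604*log2(0.604) = 0.529225 + 0.439337 = 0.9686. Pe*log2(M-1) = 0.396*log2(21) = 1.739358. Bound = H(Pe) + Pe*log2(M-1) = 0.529225 + 0.439337 + 1.739358 = 2.7079

2.7079 bits


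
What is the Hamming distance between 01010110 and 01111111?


Count differing positions: . . ^ . ^ . . ^ = 3 differences

3


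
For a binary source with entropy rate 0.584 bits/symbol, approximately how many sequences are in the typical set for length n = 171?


log2|A_typical| = nH = 171 * 0.584 = 99.864, so |A_typical| ~ 2^99.864 = 1.154e+30

1.154e+30


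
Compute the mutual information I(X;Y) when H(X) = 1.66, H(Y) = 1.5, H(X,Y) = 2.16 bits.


I(X;Y) = H(X) + H(Y) - H(X,Y) = 1.66 + 1.5 - 2.16 = 1.0

1.0 bits


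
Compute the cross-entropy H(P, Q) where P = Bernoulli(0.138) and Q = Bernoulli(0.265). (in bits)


H(P,Q) = -p*log2(q) - (1-p)*log2(1-q). -0.138*log2(0.265) = 0.264399; -0.862*log2(0.735) = 0.382886. H(P,Q) = 0.264399 + 0.382886 = 0.6473

0.6473 bits


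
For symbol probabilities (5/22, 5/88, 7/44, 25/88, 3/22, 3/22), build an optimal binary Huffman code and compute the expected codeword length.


Huffman construction (repeatedly merge the two least-probable nodes; each merge adds 1 bit to every symbol beneath it): 5/88 + 3/22 = 17/88; 3/22 + 7/44 = 13/44; 17/88 + 5/22 = 37/88; 25/88 + 13/44 = 51/88; 37/88 + 51/88 = 1. Resulting codeword lengths (in the order the probabilities were given): (2, 3, 3, 2, 3, 3). L_avg = sum(p_i * l_i) = 5/22*2 + 5/88*3 + 7/44*3 + 25/88*2 + 3/22*3 + 3/22*3 = 219/88 = 2.4886

2.4886 bits


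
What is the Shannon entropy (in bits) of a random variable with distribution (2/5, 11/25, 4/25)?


H = -sum(p_i * log2(p_i)). Terms: -(2/5)*log2(2/5) = 0.528771; -(11/25)*log2(11/25) = 0.521147; -(4/25)*log2(4/25) = 0.423017. H = 0.528771 + 0.521147 + 0.423017 = 1.4729

1.4729 bits


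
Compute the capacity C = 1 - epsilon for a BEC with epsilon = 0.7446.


C = 1 - epsilon = 1 - 0.7446 = 0.2554

0.2554 bits


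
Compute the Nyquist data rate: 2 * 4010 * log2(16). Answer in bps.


Rate = 2 * B * log2(M) = 2 * 4010 * 4.0 = 32080.0

32080.0 bps


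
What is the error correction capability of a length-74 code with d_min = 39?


Correction capability = floor((d-1)/2) = floor((39-1)/2) = 19

19 errors


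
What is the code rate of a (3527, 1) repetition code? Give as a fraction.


Rate = k/n = 1/3527

1/3527


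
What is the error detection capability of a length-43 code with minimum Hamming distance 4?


Detection capability = d_min - 1 = 4 - 1 = 3

3 errors


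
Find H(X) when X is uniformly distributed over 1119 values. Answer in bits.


H = log2(n) = log2(1119) = 10.128

10.128 bits


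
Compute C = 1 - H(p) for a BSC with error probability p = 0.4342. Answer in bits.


H(p) = -p*log2(p) - (1-p)*log2(1-p) = -0.4342*log2(0.4342) - 0.5658*log2(0.5658) = 0.522589 + 0.464882 = 0.9875. C = 1 - H(p) = 1 - 0.9875 = 0.0125

0.0125 bits


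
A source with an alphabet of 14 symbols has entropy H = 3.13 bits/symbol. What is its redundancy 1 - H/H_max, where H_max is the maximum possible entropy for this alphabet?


H_max = log2(K) = log2(14) = 3.8074 bits/symbol. Redundancy = 1 - H/H_max = 1 - 3.13/3.8074 = 1 - 0.8221 = 0.1779

0.1779


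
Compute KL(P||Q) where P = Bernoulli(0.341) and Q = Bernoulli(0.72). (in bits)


KL = p*log2(p/q) + (1-p)*log2((1-p)/(1-q)) = 0.341*log2(0.341/0.72) + 0.659*log2(0.659/0.28) = 0.4461

0.4461 bits


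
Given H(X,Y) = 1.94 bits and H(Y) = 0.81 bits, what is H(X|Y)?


H(X|Y) = H(X,Y) - H(Y) = 1.94 - 0.81 = 1.13

1.13 bits


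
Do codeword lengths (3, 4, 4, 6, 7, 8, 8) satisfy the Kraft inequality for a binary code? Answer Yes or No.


Kraft sum = sum(2^(-l_i)) = 0.2812, need <= 1. Result: satisfied (a binary prefix-free code with these lengths exists)

Yes


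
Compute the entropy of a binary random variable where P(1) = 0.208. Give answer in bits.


H = -p*log2(p) - (1-p)*log2(1-p). -0.208*log2(0.208) = 0.471192; -0.792*log2(0.792) = 0.266451. H = 0.471192 + 0.266451 = 0.7376

0.7376 bits


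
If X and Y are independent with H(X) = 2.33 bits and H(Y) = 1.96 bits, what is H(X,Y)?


For independent variables, H(X,Y) = H(X) + H(Y) = 2.33 + 1.96 = 4.29

4.29 bits


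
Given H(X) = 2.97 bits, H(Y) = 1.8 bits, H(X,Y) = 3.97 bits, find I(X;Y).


I(X;Y) = H(X) + H(Y) - H(X,Y) = 2.97 + 1.8 - 3.97 = 0.8

0.8 bits


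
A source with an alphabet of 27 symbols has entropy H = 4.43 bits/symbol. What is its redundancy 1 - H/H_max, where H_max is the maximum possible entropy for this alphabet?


H_max = log2(K) = log2(27) = 4.7549 bits/symbol. Redundancy = 1 - H/H_max = 1 - 4.43/4.7549 = 1 - 0.9317 = 0.0683

0.0683


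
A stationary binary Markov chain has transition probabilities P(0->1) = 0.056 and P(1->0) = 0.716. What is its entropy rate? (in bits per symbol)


Stationary distribution: pi_0 = p10/(p01+p10) = 0.9275, pi_1 = 0.0725. Entropy rate H' = pi_0*H(p01) + pi_1*H(p10) = 0.9275*0.3114 + 0.0725*0.8608 = 0.3512

0.3512 bits/symbol


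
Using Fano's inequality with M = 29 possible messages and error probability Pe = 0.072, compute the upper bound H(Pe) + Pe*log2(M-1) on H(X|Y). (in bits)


H(Pe) = -Pe*log2(Pe) - (1-Pe)*log2(1-Pe) = -0.072*log2(0.072) - 0.928*log2(0.928) = 0.273302 + 0.100041 = 0.3733. Pe*log2(M-1) = 0.072*log2(28) = 0.346130. Bound = H(Pe) + Pe*log2(M-1) = 0.273302 + 0.100041 + 0.346130 = 0.7195

0.7195 bits


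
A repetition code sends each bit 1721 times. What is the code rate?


Rate = k/n = 1/1721

1/1721


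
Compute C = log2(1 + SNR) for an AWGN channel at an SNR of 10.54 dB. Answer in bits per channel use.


SNR_linear = 10^(10.54/10) = 11.324; C = log2(1 + SNR_linear) = log2(1 + 11.324) = 3.6234

3.6234 bits/channel use


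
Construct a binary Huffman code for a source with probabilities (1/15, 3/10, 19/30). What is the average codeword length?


Huffman construction (repeatedly merge the two least-probable nodes; each merge adds 1 bit to every symbol beneath it): 1/15 + 3/10 = 11/30; 11/30 + 19/30 = 1. Resulting codeword lengths (in the order the probabilities were given): (2, 2, 1). L_avg = sum(p_i * l_i) = 1/15*2 + 3/10*2 + 19/30*1 = 41/30 = 1.3667

1.3667 bits


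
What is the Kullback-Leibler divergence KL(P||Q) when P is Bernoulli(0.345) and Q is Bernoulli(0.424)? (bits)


KL = p*log2(p/q) + (1-p)*log2((1-p)/(1-q)) = 0.345*log2(0.345/0.424) + 0.655*log2(0.655/0.576) = 0.0188

0.0188 bits


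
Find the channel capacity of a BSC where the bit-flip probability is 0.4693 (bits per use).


H(p) = -p*log2(p) - (1-p)*log2(1-p) = -0.4693*log2(0.4693) - 0.5307*log2(0.5307) = 0.512202 + 0.485077 = 0.9973. C = 1 - H(p) = 1 - 0.9973 = 0.0027

0.0027 bits


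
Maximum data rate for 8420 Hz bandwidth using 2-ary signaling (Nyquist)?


Rate = 2 * B * log2(M) = 2 * 8420 * 1.0 = 16840.0

16840.0 bps


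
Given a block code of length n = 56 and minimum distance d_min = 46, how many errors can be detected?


Detection capability = d_min - 1 = 46 - 1 = 45

45 errors


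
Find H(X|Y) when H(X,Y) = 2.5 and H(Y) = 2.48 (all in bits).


H(X|Y) = H(X,Y) - H(Y) = 2.5 - 2.48 = 0.02

0.02 bits


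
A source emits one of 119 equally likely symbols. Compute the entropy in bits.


H = log2(n) = log2(119) = 6.8948

6.8948 bits


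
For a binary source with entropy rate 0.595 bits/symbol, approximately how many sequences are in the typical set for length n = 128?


log2|A_typical| = nH = 128 * 0.595 = 76.16, so |A_typical| ~ 2^76.16 = 8.442e+22

8.442e+22


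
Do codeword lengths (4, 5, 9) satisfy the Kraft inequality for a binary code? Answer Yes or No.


Kraft sum = sum(2^(-l_i)) = 0.0957, need <= 1. Result: satisfied (a binary prefix-free code with these lengths exists)

Yes


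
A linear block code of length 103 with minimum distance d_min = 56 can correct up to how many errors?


Correction capability = floor((d-1)/2) = floor((56-1)/2) = 27

27 errors


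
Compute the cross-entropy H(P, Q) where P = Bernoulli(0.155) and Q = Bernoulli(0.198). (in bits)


H(P,Q) = -p*log2(q) - (1-p)*log2(1-q). -0.155*log2(0.198) = 0.362146; -0.845*log2(0.802) = 0.268985. H(P,Q) = 0.362146 + 0.268985 = 0.6311

0.6311 bits


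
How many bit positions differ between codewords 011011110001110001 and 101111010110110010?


Count differing positions: ^ ^ . ^ . . ^ . . ^ ^ ^ . . . . ^ ^ = 9 differences

9


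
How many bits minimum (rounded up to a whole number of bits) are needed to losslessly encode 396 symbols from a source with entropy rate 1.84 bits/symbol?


Minimum bits >= n * H = 396 * 1.84 = 728.64, rounded up to a whole number of bits = 729

729 bits


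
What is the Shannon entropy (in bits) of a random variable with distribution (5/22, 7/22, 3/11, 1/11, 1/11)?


H = -sum(p_i * log2(p_i)). Terms: -(5/22)*log2(5/22) = 0.485796; -(7/22)*log2(7/22) = 0.525661; -(3/11)*log2(3/11) = 0.511219; -(1/11)*log2(1/11) = 0.314494; -(1/11)*log2(1/11) = 0.314494. H = 0.485796 + 0.525661 + 0.511219 + 0.314494 + 0.314494 = 2.1517

2.1517 bits


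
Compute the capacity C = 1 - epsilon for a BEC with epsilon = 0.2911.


C = 1 - epsilon = 1 - 0.2911 = 0.7089

0.7089 bits


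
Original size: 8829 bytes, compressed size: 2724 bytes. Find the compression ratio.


Ratio = original / compressed = 8829 / 2724 = 3.2412

3.2412


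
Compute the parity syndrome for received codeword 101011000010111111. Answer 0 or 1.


Syndrome = XOR of all bits = 1 XOR 0 XOR 1 XOR 0 XOR 1 XOR 1 XOR 0 XOR 0 XOR 0 XOR 0 XOR 1 XOR 0 XOR 1 XOR 1 XOR 1 XOR 1 XOR 1 XOR 1 = 1

1


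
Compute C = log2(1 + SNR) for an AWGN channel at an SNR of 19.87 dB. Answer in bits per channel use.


SNR_linear = 10^(19.87/10) = 97.051; C = log2(1 + SNR_linear) = log2(1 + 97.051) = 6.6155

6.6155 bits/channel use


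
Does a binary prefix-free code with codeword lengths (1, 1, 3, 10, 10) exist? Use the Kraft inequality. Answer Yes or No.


Kraft sum = sum(2^(-l_i)) = 1.127, need <= 1. Result: violated (a binary prefix-free code with these lengths cannot exist)

No


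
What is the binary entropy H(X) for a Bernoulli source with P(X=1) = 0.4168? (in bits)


H = -p*log2(p) - (1-p)*log2(1-p). -0.4168*log2(0.4168) = 0.526240; -0.5832*log2(0.5832) = 0.453693. H = 0.526240 + 0.453693 = 0.9799

0.9799 bits


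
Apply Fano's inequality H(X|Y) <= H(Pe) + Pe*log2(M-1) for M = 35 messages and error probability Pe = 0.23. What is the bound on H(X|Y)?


H(Pe) = -Pe*log2(Pe) - (1-Pe)*log2(1-Pe) = -0.23*log2(0.23) - 0.77*log2(0.77) = 0.487668 + 0.290344 = 0.778. Pe*log2(M-1) = 0.23*log2(34) = 1.170116. Bound = H(Pe) + Pe*log2(M-1) = 0.487668 + 0.290344 + 1.170116 = 1.9481

1.9481 bits


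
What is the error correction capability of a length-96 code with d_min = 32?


Correction capability = floor((d-1)/2) = floor((32-1)/2) = 15

15 errors


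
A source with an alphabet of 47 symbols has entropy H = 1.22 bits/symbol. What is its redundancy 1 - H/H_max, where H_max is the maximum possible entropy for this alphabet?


H_max = log2(K) = log2(47) = 5.5546 bits/symbol. Redundancy = 1 - H/H_max = 1 - 1.22/5.5546 = 1 - 0.2196 = 0.7804

0.7804


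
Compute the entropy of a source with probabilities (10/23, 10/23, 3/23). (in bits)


H = -sum(p_i * log2(p_i)). Terms: -(10/23)*log2(10/23) = 0.522450; -(10/23)*log2(10/23) = 0.522450; -(3/23)*log2(3/23) = 0.383296. H = 0.522450 + 0.522450 + 0.383296 = 1.4282

1.4282 bits


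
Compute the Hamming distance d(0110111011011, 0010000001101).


Count differing positions: . ^ . . ^ ^ ^ . ^ . ^ ^ . = 7 differences

7


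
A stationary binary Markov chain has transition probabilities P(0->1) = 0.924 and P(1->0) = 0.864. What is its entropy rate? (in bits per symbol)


Stationary distribution: pi_0 = p10/(p01+p10) = 0.4832, pi_1 = 0.5168. Entropy rate H' = pi_0*H(p01) + pi_1*H(p10) = 0.4832*0.3879 + 0.5168*0.5737 = 0.4839

0.4839 bits/symbol


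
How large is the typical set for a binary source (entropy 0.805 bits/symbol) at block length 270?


log2|A_typical| = nH = 270 * 0.805 = 217.35, so |A_typical| ~ 2^217.35 = 2.685e+65

2.685e+65


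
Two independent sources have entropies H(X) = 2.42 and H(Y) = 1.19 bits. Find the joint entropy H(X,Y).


For independent variables, H(X,Y) = H(X) + H(Y) = 2.42 + 1.19 = 3.61

3.61 bits


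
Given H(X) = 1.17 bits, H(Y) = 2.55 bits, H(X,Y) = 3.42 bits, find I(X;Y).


I(X;Y) = H(X) + H(Y) - H(X,Y) = 1.17 + 2.55 - 3.42 = 0.3

0.3 bits


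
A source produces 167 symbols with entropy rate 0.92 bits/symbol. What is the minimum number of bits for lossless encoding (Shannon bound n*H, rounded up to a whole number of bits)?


Minimum bits >= n * H = 167 * 0.92 = 153.64, rounded up to a whole number of bits = 154

154 bits


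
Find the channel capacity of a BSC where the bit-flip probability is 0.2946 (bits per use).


H(p) = -p*log2(p) - (1-p)*log2(1-p) = -0.2946*log2(0.2946) - 0.7054*log2(0.7054) = 0.519430 + 0.355159 = 0.8746. C = 1 - H(p) = 1 - 0.8746 = 0.1254

0.1254 bits


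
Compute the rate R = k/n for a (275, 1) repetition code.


Rate = k/n = 1/275

1/275


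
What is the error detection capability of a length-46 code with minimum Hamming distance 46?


Detection capability = d_min - 1 = 46 - 1 = 45

45 errors


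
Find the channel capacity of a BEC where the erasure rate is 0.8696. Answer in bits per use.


C = 1 - epsilon = 1 - 0.8696 = 0.1304

0.1304 bits


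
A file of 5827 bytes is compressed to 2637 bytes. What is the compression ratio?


Ratio = original / compressed = 5827 / 2637 = 2.2097

2.2097


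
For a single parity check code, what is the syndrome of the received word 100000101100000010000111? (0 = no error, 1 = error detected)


Syndrome = XOR of all bits = 1 XOR 0 XOR 0 XOR 0 XOR 0 XOR 0 XOR 1 XOR 0 XOR 1 XOR 1 XOR 0 XOR 0 XOR 0 XOR 0 XOR 0 XOR 0 XOR 1 XOR 0 XOR 0 XOR 0 XOR 0 XOR 1 XOR 1 XOR 1 = 0

0


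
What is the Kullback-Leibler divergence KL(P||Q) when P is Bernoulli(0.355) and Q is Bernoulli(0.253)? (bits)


KL = p*log2(p/q) + (1-p)*log2((1-p)/(1-q)) = 0.355*log2(0.355/0.253) + 0.645*log2(0.645/0.747) = 0.0369

0.0369 bits


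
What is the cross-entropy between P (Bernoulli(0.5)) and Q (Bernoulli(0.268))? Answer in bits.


H(P,Q) = -p*log2(q) - (1-p)*log2(1-q). -0.5*log2(0.268) = 0.949848; -0.5*log2(0.732) = 0.225042. H(P,Q) = 0.949848 + 0.225042 = 1.1749

1.1749 bits


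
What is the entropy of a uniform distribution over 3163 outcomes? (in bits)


H = log2(n) = log2(3163) = 11.6271

11.6271 bits
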